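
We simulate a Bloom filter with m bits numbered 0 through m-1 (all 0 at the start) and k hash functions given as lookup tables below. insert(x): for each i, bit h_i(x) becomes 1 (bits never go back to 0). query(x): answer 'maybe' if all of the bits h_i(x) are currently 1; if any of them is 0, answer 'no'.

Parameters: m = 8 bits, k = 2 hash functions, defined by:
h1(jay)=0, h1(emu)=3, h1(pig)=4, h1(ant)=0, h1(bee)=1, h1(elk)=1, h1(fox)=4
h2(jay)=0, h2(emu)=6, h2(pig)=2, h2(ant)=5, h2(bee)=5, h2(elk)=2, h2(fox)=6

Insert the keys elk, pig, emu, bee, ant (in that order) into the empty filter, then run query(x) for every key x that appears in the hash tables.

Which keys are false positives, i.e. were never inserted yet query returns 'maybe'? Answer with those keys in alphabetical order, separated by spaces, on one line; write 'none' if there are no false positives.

Answer: fox jay

Derivation:
Start: bits=00000000
After insert 'elk': sets bits 1 2 -> bits=01100000
After insert 'pig': sets bits 2 4 -> bits=01101000
After insert 'emu': sets bits 3 6 -> bits=01111010
After insert 'bee': sets bits 1 5 -> bits=01111110
After insert 'ant': sets bits 0 5 -> bits=11111110
Not inserted: fox jay — query each against bits=11111110:
query fox: checks bit4=1, bit6=1 (all 1) -> maybe => FALSE POSITIVE
query jay: checks bit0=1 (all 1) -> maybe => FALSE POSITIVE
False positives (alphabetical): fox jay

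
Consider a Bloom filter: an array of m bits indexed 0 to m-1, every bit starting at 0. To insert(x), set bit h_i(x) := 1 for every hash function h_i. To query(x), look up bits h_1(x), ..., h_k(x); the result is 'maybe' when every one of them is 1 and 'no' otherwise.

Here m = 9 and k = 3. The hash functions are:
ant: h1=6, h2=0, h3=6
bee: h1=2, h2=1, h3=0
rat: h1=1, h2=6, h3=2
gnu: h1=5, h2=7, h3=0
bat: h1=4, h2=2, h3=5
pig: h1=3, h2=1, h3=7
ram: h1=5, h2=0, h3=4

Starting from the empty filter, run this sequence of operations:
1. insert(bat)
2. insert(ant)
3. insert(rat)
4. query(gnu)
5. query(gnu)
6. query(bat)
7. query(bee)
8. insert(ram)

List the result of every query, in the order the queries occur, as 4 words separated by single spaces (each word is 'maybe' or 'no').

Answer: no no maybe maybe

Derivation:
Start: bits=000000000
Op 1: insert bat -> sets bits 2 4 5 -> bits=001011000
Op 2: insert ant -> sets bits 0 6 -> bits=101011100
Op 3: insert rat -> sets bits 1 2 6 -> bits=111011100
Op 4: query gnu -> checks bit0=1, bit5=1, bit7=0 (has a 0) -> no
Op 5: query gnu -> checks bit0=1, bit5=1, bit7=0 (has a 0) -> no
Op 6: query bat -> checks bit2=1, bit4=1, bit5=1 (all 1) -> maybe
Op 7: query bee -> checks bit0=1, bit1=1, bit2=1 (all 1) -> maybe
Op 8: insert ram -> sets bits 0 4 5 -> bits=111011100
Query results in order: no no maybe maybe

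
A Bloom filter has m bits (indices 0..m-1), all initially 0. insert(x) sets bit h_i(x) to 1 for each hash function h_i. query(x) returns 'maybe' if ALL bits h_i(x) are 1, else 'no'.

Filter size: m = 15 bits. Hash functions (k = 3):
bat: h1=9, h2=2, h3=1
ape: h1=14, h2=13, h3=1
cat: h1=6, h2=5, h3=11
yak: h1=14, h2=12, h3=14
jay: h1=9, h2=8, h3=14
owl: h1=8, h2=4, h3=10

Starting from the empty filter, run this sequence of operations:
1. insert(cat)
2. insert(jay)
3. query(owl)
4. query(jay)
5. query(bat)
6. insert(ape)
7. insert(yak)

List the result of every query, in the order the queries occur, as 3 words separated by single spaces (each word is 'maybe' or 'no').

Start: bits=000000000000000
Op 1: insert cat -> sets bits 5 6 11 -> bits=000001100001000
Op 2: insert jay -> sets bits 8 9 14 -> bits=000001101101001
Op 3: query owl -> checks bit4=0, bit8=1, bit10=0 (has a 0) -> no
Op 4: query jay -> checks bit8=1, bit9=1, bit14=1 (all 1) -> maybe
Op 5: query bat -> checks bit1=0, bit2=0, bit9=1 (has a 0) -> no
Op 6: insert ape -> sets bits 1 13 14 -> bits=010001101101011
Op 7: insert yak -> sets bits 12 14 -> bits=010001101101111
Query results in order: no maybe no

Answer: no maybe no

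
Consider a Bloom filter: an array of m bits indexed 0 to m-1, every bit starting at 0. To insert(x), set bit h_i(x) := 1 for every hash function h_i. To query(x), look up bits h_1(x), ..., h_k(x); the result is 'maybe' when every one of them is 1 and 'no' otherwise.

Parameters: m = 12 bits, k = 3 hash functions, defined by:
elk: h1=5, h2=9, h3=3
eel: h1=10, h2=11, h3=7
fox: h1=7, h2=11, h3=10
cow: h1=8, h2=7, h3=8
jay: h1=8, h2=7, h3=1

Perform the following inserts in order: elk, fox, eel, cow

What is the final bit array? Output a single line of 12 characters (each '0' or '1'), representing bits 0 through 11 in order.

Start: bits=000000000000
After insert 'elk': sets bits 3 5 9 -> bits=000101000100
After insert 'fox': sets bits 7 10 11 -> bits=000101010111
After insert 'eel': sets bits 7 10 11 -> bits=000101010111
After insert 'cow': sets bits 7 8 -> bits=000101011111

Answer: 000101011111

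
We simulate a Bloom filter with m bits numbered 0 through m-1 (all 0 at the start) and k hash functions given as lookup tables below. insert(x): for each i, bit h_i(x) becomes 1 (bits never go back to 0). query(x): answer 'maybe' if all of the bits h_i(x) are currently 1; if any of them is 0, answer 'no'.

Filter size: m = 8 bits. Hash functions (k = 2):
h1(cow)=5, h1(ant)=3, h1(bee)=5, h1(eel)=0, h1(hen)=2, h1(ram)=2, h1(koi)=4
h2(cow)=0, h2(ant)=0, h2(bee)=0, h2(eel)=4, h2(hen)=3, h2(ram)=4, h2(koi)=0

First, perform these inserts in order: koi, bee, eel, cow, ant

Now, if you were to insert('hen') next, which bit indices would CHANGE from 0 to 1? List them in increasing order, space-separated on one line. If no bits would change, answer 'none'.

Start: bits=00000000
After insert 'koi': sets bits 0 4 -> bits=10001000
After insert 'bee': sets bits 0 5 -> bits=10001100
After insert 'eel': sets bits 0 4 -> bits=10001100
After insert 'cow': sets bits 0 5 -> bits=10001100
After insert 'ant': sets bits 0 3 -> bits=10011100
insert 'hen' would touch bits 2 3; currently bit2=0, bit3=1
Bits that are 0 among those (would change 0->1): 2

Answer: 2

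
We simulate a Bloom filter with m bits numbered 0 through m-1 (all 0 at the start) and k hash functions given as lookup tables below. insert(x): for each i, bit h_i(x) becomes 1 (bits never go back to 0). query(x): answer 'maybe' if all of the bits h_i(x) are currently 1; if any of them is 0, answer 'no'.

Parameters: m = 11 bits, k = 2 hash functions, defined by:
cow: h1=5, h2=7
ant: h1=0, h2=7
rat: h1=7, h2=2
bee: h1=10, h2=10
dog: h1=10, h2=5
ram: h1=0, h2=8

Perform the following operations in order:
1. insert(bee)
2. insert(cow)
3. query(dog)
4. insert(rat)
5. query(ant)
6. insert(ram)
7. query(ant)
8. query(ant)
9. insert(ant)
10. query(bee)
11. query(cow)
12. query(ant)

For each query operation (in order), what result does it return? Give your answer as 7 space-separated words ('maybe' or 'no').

Answer: maybe no maybe maybe maybe maybe maybe

Derivation:
Start: bits=00000000000
Op 1: insert bee -> sets bits 10 -> bits=00000000001
Op 2: insert cow -> sets bits 5 7 -> bits=00000101001
Op 3: query dog -> checks bit5=1, bit10=1 (all 1) -> maybe
Op 4: insert rat -> sets bits 2 7 -> bits=00100101001
Op 5: query ant -> checks bit0=0, bit7=1 (has a 0) -> no
Op 6: insert ram -> sets bits 0 8 -> bits=10100101101
Op 7: query ant -> checks bit0=1, bit7=1 (all 1) -> maybe
Op 8: query ant -> checks bit0=1, bit7=1 (all 1) -> maybe
Op 9: insert ant -> sets bits 0 7 -> bits=10100101101
Op 10: query bee -> checks bit10=1 (all 1) -> maybe
Op 11: query cow -> checks bit5=1, bit7=1 (all 1) -> maybe
Op 12: query ant -> checks bit0=1, bit7=1 (all 1) -> maybe
Query results in order: maybe no maybe maybe maybe maybe maybe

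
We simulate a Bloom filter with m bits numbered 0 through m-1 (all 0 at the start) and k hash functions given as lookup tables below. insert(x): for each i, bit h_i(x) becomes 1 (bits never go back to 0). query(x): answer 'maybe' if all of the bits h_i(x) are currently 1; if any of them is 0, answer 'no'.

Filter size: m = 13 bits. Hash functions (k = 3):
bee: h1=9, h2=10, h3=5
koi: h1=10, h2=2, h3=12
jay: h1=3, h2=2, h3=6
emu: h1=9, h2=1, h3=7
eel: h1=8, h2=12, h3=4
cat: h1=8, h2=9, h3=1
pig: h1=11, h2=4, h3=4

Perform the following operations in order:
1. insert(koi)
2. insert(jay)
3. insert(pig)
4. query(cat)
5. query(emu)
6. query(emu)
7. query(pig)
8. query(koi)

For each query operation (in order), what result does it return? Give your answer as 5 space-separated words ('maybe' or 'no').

Start: bits=0000000000000
Op 1: insert koi -> sets bits 2 10 12 -> bits=0010000000101
Op 2: insert jay -> sets bits 2 3 6 -> bits=0011001000101
Op 3: insert pig -> sets bits 4 11 -> bits=0011101000111
Op 4: query cat -> checks bit1=0, bit8=0, bit9=0 (has a 0) -> no
Op 5: query emu -> checks bit1=0, bit7=0, bit9=0 (has a 0) -> no
Op 6: query emu -> checks bit1=0, bit7=0, bit9=0 (has a 0) -> no
Op 7: query pig -> checks bit4=1, bit11=1 (all 1) -> maybe
Op 8: query koi -> checks bit2=1, bit10=1, bit12=1 (all 1) -> maybe
Query results in order: no no no maybe maybe

Answer: no no no maybe maybe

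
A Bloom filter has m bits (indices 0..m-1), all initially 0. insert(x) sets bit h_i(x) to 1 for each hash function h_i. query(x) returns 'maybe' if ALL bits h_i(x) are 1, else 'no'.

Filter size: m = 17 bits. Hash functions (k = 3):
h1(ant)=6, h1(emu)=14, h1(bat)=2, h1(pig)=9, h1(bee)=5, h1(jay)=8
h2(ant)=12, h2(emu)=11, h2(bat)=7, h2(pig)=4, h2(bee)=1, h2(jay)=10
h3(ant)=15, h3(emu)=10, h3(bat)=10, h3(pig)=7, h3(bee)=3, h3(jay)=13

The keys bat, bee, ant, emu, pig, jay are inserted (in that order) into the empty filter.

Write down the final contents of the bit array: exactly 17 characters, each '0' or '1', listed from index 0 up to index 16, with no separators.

Start: bits=00000000000000000
After insert 'bat': sets bits 2 7 10 -> bits=00100001001000000
After insert 'bee': sets bits 1 3 5 -> bits=01110101001000000
After insert 'ant': sets bits 6 12 15 -> bits=01110111001010010
After insert 'emu': sets bits 10 11 14 -> bits=01110111001110110
After insert 'pig': sets bits 4 7 9 -> bits=01111111011110110
After insert 'jay': sets bits 8 10 13 -> bits=01111111111111110

Answer: 01111111111111110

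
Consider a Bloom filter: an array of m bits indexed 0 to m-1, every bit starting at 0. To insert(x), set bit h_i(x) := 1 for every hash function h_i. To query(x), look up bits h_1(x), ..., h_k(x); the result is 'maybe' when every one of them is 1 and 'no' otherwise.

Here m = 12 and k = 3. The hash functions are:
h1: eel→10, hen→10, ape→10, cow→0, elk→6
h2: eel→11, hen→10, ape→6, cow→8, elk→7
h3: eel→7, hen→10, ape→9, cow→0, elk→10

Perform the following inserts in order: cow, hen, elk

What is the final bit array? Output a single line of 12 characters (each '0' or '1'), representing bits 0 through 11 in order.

Start: bits=000000000000
After insert 'cow': sets bits 0 8 -> bits=100000001000
After insert 'hen': sets bits 10 -> bits=100000001010
After insert 'elk': sets bits 6 7 10 -> bits=100000111010

Answer: 100000111010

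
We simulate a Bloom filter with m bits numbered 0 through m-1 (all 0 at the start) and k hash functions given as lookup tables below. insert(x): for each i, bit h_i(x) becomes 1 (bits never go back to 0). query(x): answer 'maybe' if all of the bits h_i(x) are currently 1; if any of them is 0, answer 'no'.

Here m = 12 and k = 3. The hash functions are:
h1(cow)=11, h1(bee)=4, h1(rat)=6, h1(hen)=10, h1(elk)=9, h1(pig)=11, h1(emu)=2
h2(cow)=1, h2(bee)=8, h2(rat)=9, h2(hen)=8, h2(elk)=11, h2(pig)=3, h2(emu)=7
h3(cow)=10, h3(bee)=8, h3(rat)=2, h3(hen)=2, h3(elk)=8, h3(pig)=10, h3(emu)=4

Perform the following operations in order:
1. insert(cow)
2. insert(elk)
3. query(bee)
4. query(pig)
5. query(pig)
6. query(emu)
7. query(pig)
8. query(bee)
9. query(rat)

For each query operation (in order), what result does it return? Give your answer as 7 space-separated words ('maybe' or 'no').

Start: bits=000000000000
Op 1: insert cow -> sets bits 1 10 11 -> bits=010000000011
Op 2: insert elk -> sets bits 8 9 11 -> bits=010000001111
Op 3: query bee -> checks bit4=0, bit8=1 (has a 0) -> no
Op 4: query pig -> checks bit3=0, bit10=1, bit11=1 (has a 0) -> no
Op 5: query pig -> checks bit3=0, bit10=1, bit11=1 (has a 0) -> no
Op 6: query emu -> checks bit2=0, bit4=0, bit7=0 (has a 0) -> no
Op 7: query pig -> checks bit3=0, bit10=1, bit11=1 (has a 0) -> no
Op 8: query bee -> checks bit4=0, bit8=1 (has a 0) -> no
Op 9: query rat -> checks bit2=0, bit6=0, bit9=1 (has a 0) -> no
Query results in order: no no no no no no no

Answer: no no no no no no no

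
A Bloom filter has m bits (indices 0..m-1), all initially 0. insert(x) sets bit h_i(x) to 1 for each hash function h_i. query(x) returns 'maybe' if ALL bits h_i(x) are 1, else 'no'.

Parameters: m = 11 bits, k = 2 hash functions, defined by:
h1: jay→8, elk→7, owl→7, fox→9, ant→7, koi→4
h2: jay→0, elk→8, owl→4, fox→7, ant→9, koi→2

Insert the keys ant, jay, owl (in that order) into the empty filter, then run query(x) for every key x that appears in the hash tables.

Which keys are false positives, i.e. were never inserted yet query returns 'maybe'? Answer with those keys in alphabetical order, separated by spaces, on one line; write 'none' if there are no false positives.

Answer: elk fox

Derivation:
Start: bits=00000000000
After insert 'ant': sets bits 7 9 -> bits=00000001010
After insert 'jay': sets bits 0 8 -> bits=10000001110
After insert 'owl': sets bits 4 7 -> bits=10001001110
Not inserted: elk fox koi — query each against bits=10001001110:
query elk: checks bit7=1, bit8=1 (all 1) -> maybe => FALSE POSITIVE
query fox: checks bit7=1, bit9=1 (all 1) -> maybe => FALSE POSITIVE
query koi: checks bit2=0, bit4=1 (has a 0) -> no => not a false positive
False positives (alphabetical): elk fox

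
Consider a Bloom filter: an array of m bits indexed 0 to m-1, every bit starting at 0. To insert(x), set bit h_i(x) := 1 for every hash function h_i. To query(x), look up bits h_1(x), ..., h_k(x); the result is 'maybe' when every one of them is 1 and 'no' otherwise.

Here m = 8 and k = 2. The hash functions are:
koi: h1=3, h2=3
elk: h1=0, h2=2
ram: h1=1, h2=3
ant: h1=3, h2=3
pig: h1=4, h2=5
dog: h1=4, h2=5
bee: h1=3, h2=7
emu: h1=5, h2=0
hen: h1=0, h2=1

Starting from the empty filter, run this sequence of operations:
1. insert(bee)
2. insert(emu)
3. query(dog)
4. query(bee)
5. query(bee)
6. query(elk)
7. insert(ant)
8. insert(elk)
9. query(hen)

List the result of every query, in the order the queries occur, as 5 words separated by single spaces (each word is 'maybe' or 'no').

Start: bits=00000000
Op 1: insert bee -> sets bits 3 7 -> bits=00010001
Op 2: insert emu -> sets bits 0 5 -> bits=10010101
Op 3: query dog -> checks bit4=0, bit5=1 (has a 0) -> no
Op 4: query bee -> checks bit3=1, bit7=1 (all 1) -> maybe
Op 5: query bee -> checks bit3=1, bit7=1 (all 1) -> maybe
Op 6: query elk -> checks bit0=1, bit2=0 (has a 0) -> no
Op 7: insert ant -> sets bits 3 -> bits=10010101
Op 8: insert elk -> sets bits 0 2 -> bits=10110101
Op 9: query hen -> checks bit0=1, bit1=0 (has a 0) -> no
Query results in order: no maybe maybe no no

Answer: no maybe maybe no no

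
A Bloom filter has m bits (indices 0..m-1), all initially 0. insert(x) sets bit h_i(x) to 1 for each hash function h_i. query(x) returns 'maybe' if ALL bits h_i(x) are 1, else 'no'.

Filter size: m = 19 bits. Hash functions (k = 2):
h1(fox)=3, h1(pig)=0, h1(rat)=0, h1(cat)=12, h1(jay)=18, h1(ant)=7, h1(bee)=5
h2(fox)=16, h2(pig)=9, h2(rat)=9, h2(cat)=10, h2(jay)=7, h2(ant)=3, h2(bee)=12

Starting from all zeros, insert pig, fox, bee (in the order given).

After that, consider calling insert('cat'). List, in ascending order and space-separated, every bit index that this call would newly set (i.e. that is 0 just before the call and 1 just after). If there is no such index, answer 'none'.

Answer: 10

Derivation:
Start: bits=0000000000000000000
After insert 'pig': sets bits 0 9 -> bits=1000000001000000000
After insert 'fox': sets bits 3 16 -> bits=1001000001000000100
After insert 'bee': sets bits 5 12 -> bits=1001010001001000100
insert 'cat' would touch bits 10 12; currently bit10=0, bit12=1
Bits that are 0 among those (would change 0->1): 10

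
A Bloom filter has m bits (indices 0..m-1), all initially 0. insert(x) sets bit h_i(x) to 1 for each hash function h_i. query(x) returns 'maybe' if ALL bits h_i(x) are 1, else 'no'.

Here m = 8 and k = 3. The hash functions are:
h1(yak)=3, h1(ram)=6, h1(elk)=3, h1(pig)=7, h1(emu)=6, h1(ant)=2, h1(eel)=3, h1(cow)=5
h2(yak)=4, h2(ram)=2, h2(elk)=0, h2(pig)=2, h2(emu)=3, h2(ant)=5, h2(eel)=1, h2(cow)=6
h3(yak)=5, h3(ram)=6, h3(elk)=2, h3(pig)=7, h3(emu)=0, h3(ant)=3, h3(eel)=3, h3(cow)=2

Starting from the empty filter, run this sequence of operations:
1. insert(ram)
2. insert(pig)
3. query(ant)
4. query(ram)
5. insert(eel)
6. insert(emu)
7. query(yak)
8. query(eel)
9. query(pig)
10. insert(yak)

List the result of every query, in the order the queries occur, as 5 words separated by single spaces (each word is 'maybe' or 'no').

Start: bits=00000000
Op 1: insert ram -> sets bits 2 6 -> bits=00100010
Op 2: insert pig -> sets bits 2 7 -> bits=00100011
Op 3: query ant -> checks bit2=1, bit3=0, bit5=0 (has a 0) -> no
Op 4: query ram -> checks bit2=1, bit6=1 (all 1) -> maybe
Op 5: insert eel -> sets bits 1 3 -> bits=01110011
Op 6: insert emu -> sets bits 0 3 6 -> bits=11110011
Op 7: query yak -> checks bit3=1, bit4=0, bit5=0 (has a 0) -> no
Op 8: query eel -> checks bit1=1, bit3=1 (all 1) -> maybe
Op 9: query pig -> checks bit2=1, bit7=1 (all 1) -> maybe
Op 10: insert yak -> sets bits 3 4 5 -> bits=11111111
Query results in order: no maybe no maybe maybe

Answer: no maybe no maybe maybe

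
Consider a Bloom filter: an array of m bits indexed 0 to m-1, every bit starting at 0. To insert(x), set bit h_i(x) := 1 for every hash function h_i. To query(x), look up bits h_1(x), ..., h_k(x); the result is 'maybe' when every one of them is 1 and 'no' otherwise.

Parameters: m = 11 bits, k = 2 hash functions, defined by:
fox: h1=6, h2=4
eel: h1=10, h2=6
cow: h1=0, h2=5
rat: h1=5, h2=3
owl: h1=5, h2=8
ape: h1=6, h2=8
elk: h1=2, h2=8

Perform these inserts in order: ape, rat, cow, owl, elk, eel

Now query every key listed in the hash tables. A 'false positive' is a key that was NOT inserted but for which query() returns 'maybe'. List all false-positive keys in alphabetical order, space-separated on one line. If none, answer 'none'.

Answer: none

Derivation:
Start: bits=00000000000
After insert 'ape': sets bits 6 8 -> bits=00000010100
After insert 'rat': sets bits 3 5 -> bits=00010110100
After insert 'cow': sets bits 0 5 -> bits=10010110100
After insert 'owl': sets bits 5 8 -> bits=10010110100
After insert 'elk': sets bits 2 8 -> bits=10110110100
After insert 'eel': sets bits 6 10 -> bits=10110110101
Not inserted: fox — query each against bits=10110110101:
query fox: checks bit4=0, bit6=1 (has a 0) -> no => not a false positive
False positives (alphabetical): none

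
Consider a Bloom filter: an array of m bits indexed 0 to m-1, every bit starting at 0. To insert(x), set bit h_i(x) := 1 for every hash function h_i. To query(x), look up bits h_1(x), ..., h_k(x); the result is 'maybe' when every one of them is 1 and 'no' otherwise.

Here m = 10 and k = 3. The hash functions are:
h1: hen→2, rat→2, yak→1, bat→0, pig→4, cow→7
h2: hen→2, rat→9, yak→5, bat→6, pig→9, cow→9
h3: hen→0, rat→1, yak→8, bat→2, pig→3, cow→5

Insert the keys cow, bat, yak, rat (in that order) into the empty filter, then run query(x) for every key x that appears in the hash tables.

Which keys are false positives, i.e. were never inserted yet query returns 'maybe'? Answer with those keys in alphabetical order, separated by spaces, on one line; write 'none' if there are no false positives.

Start: bits=0000000000
After insert 'cow': sets bits 5 7 9 -> bits=0000010101
After insert 'bat': sets bits 0 2 6 -> bits=1010011101
After insert 'yak': sets bits 1 5 8 -> bits=1110011111
After insert 'rat': sets bits 1 2 9 -> bits=1110011111
Not inserted: hen pig — query each against bits=1110011111:
query hen: checks bit0=1, bit2=1 (all 1) -> maybe => FALSE POSITIVE
query pig: checks bit3=0, bit4=0, bit9=1 (has a 0) -> no => not a false positive
False positives (alphabetical): hen

Answer: hen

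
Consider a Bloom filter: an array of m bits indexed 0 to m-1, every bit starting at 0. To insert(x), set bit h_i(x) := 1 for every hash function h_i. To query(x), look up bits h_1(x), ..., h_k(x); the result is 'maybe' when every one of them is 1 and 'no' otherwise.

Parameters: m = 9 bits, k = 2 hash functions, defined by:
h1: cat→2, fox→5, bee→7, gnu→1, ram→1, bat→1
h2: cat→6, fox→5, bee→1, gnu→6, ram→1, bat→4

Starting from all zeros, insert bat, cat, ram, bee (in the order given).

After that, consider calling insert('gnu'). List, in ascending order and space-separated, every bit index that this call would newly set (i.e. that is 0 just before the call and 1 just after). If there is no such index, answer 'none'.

Start: bits=000000000
After insert 'bat': sets bits 1 4 -> bits=010010000
After insert 'cat': sets bits 2 6 -> bits=011010100
After insert 'ram': sets bits 1 -> bits=011010100
After insert 'bee': sets bits 1 7 -> bits=011010110
insert 'gnu' would touch bits 1 6; currently bit1=1, bit6=1
Bits that are 0 among those (would change 0->1): none

Answer: none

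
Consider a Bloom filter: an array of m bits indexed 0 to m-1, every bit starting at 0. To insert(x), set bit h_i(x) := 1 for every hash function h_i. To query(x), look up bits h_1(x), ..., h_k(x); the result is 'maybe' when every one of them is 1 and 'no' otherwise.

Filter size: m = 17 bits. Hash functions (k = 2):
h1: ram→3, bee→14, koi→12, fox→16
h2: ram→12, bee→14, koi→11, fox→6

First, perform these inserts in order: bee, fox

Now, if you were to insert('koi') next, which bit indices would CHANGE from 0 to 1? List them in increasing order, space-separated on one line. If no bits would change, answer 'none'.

Answer: 11 12

Derivation:
Start: bits=00000000000000000
After insert 'bee': sets bits 14 -> bits=00000000000000100
After insert 'fox': sets bits 6 16 -> bits=00000010000000101
insert 'koi' would touch bits 11 12; currently bit11=0, bit12=0
Bits that are 0 among those (would change 0->1): 11 12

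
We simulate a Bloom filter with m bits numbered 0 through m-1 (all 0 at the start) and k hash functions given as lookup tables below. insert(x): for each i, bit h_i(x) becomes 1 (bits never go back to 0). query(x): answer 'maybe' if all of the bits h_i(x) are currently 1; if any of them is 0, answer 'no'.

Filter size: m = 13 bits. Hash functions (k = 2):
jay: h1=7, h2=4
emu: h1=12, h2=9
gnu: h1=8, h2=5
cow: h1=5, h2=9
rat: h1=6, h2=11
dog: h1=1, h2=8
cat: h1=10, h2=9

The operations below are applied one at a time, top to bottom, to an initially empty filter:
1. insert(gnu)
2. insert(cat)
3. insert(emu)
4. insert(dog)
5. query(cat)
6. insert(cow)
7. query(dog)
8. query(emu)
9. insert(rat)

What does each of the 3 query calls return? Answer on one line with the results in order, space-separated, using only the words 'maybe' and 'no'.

Start: bits=0000000000000
Op 1: insert gnu -> sets bits 5 8 -> bits=0000010010000
Op 2: insert cat -> sets bits 9 10 -> bits=0000010011100
Op 3: insert emu -> sets bits 9 12 -> bits=0000010011101
Op 4: insert dog -> sets bits 1 8 -> bits=0100010011101
Op 5: query cat -> checks bit9=1, bit10=1 (all 1) -> maybe
Op 6: insert cow -> sets bits 5 9 -> bits=0100010011101
Op 7: query dog -> checks bit1=1, bit8=1 (all 1) -> maybe
Op 8: query emu -> checks bit9=1, bit12=1 (all 1) -> maybe
Op 9: insert rat -> sets bits 6 11 -> bits=0100011011111
Query results in order: maybe maybe maybe

Answer: maybe maybe maybe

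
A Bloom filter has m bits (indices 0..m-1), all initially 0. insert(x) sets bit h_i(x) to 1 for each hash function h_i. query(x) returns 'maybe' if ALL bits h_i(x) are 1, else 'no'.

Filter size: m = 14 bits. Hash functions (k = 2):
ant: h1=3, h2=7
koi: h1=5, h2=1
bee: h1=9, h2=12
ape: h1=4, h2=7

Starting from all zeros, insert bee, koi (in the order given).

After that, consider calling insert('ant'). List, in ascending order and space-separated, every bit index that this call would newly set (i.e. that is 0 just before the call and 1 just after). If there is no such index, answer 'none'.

Start: bits=00000000000000
After insert 'bee': sets bits 9 12 -> bits=00000000010010
After insert 'koi': sets bits 1 5 -> bits=01000100010010
insert 'ant' would touch bits 3 7; currently bit3=0, bit7=0
Bits that are 0 among those (would change 0->1): 3 7

Answer: 3 7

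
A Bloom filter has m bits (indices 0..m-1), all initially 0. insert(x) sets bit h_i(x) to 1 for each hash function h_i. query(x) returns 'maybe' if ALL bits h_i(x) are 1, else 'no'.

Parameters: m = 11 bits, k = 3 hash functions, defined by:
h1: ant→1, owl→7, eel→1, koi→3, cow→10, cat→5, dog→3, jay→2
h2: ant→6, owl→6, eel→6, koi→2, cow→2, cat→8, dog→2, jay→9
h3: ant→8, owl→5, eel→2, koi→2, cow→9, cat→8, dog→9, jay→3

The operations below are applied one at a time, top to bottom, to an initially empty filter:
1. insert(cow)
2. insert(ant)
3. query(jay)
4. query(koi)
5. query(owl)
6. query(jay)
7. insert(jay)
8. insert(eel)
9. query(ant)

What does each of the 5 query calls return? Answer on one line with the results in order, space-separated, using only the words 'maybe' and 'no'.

Start: bits=00000000000
Op 1: insert cow -> sets bits 2 9 10 -> bits=00100000011
Op 2: insert ant -> sets bits 1 6 8 -> bits=01100010111
Op 3: query jay -> checks bit2=1, bit3=0, bit9=1 (has a 0) -> no
Op 4: query koi -> checks bit2=1, bit3=0 (has a 0) -> no
Op 5: query owl -> checks bit5=0, bit6=1, bit7=0 (has a 0) -> no
Op 6: query jay -> checks bit2=1, bit3=0, bit9=1 (has a 0) -> no
Op 7: insert jay -> sets bits 2 3 9 -> bits=01110010111
Op 8: insert eel -> sets bits 1 2 6 -> bits=01110010111
Op 9: query ant -> checks bit1=1, bit6=1, bit8=1 (all 1) -> maybe
Query results in order: no no no no maybe

Answer: no no no no maybe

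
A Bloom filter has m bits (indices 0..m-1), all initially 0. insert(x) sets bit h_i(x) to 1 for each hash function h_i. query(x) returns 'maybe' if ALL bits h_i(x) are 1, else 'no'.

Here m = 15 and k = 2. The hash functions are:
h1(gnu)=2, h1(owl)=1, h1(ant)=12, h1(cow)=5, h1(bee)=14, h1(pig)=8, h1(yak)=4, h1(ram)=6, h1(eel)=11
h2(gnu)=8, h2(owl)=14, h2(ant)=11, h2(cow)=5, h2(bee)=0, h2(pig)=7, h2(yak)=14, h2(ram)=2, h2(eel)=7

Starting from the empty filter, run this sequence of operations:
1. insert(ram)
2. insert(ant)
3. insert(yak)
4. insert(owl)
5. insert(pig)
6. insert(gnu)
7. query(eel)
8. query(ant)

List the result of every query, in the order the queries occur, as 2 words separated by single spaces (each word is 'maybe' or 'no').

Answer: maybe maybe

Derivation:
Start: bits=000000000000000
Op 1: insert ram -> sets bits 2 6 -> bits=001000100000000
Op 2: insert ant -> sets bits 11 12 -> bits=001000100001100
Op 3: insert yak -> sets bits 4 14 -> bits=001010100001101
Op 4: insert owl -> sets bits 1 14 -> bits=011010100001101
Op 5: insert pig -> sets bits 7 8 -> bits=011010111001101
Op 6: insert gnu -> sets bits 2 8 -> bits=011010111001101
Op 7: query eel -> checks bit7=1, bit11=1 (all 1) -> maybe
Op 8: query ant -> checks bit11=1, bit12=1 (all 1) -> maybe
Query results in order: maybe maybe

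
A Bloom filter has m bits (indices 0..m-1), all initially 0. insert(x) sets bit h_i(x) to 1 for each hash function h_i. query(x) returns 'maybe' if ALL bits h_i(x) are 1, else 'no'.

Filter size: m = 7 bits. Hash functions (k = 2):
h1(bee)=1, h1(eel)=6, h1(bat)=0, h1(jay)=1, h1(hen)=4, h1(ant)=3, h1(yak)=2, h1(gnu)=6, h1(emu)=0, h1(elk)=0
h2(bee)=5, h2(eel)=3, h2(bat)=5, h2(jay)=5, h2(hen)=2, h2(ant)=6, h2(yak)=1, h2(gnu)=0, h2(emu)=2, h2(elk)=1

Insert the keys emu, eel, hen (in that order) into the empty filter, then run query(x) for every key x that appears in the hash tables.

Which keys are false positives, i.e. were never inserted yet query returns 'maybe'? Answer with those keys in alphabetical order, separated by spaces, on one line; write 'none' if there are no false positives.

Answer: ant gnu

Derivation:
Start: bits=0000000
After insert 'emu': sets bits 0 2 -> bits=1010000
After insert 'eel': sets bits 3 6 -> bits=1011001
After insert 'hen': sets bits 2 4 -> bits=1011101
Not inserted: ant bat bee elk gnu jay yak — query each against bits=1011101:
query ant: checks bit3=1, bit6=1 (all 1) -> maybe => FALSE POSITIVE
query bat: checks bit0=1, bit5=0 (has a 0) -> no => not a false positive
query bee: checks bit1=0, bit5=0 (has a 0) -> no => not a false positive
query elk: checks bit0=1, bit1=0 (has a 0) -> no => not a false positive
query gnu: checks bit0=1, bit6=1 (all 1) -> maybe => FALSE POSITIVE
query jay: checks bit1=0, bit5=0 (has a 0) -> no => not a false positive
query yak: checks bit1=0, bit2=1 (has a 0) -> no => not a false positive
False positives (alphabetical): ant gnu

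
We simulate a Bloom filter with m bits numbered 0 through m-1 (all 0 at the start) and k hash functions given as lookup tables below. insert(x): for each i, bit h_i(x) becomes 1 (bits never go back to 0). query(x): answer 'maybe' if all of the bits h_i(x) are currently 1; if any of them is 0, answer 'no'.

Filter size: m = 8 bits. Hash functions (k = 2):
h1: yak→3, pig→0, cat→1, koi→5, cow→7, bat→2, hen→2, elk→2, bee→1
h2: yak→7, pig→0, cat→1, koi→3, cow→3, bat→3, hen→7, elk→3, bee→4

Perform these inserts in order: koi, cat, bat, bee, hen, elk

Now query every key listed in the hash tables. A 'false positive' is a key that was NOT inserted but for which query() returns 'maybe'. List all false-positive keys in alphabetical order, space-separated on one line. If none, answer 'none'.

Start: bits=00000000
After insert 'koi': sets bits 3 5 -> bits=00010100
After insert 'cat': sets bits 1 -> bits=01010100
After insert 'bat': sets bits 2 3 -> bits=01110100
After insert 'bee': sets bits 1 4 -> bits=01111100
After insert 'hen': sets bits 2 7 -> bits=01111101
After insert 'elk': sets bits 2 3 -> bits=01111101
Not inserted: cow pig yak — query each against bits=01111101:
query cow: checks bit3=1, bit7=1 (all 1) -> maybe => FALSE POSITIVE
query pig: checks bit0=0 (has a 0) -> no => not a false positive
query yak: checks bit3=1, bit7=1 (all 1) -> maybe => FALSE POSITIVE
False positives (alphabetical): cow yak

Answer: cow yak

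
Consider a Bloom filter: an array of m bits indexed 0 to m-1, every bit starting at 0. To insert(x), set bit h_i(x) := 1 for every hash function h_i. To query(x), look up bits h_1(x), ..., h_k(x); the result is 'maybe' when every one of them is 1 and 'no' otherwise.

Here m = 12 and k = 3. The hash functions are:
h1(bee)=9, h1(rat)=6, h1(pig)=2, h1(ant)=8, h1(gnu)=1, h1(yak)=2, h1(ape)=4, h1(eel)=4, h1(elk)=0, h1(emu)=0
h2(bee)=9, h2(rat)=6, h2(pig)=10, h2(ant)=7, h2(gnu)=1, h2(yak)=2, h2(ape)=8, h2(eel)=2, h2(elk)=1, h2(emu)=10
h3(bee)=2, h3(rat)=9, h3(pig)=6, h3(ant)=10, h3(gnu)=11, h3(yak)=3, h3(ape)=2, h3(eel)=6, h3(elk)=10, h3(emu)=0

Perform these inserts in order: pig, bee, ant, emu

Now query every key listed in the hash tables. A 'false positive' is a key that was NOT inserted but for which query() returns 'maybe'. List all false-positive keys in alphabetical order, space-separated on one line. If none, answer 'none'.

Start: bits=000000000000
After insert 'pig': sets bits 2 6 10 -> bits=001000100010
After insert 'bee': sets bits 2 9 -> bits=001000100110
After insert 'ant': sets bits 7 8 10 -> bits=001000111110
After insert 'emu': sets bits 0 10 -> bits=101000111110
Not inserted: ape eel elk gnu rat yak — query each against bits=101000111110:
query ape: checks bit2=1, bit4=0, bit8=1 (has a 0) -> no => not a false positive
query eel: checks bit2=1, bit4=0, bit6=1 (has a 0) -> no => not a false positive
query elk: checks bit0=1, bit1=0, bit10=1 (has a 0) -> no => not a false positive
query gnu: checks bit1=0, bit11=0 (has a 0) -> no => not a false positive
query rat: checks bit6=1, bit9=1 (all 1) -> maybe => FALSE POSITIVE
query yak: checks bit2=1, bit3=0 (has a 0) -> no => not a false positive
False positives (alphabetical): rat

Answer: rat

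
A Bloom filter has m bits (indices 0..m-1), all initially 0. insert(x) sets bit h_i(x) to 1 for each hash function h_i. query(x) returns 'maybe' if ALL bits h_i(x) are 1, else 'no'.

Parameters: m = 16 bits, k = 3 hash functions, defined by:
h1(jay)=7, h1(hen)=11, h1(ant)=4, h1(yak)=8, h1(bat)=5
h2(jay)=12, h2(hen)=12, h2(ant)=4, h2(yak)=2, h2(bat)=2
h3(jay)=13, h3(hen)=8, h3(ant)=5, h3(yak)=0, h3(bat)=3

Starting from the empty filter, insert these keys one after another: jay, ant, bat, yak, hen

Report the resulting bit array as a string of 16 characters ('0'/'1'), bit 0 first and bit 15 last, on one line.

Answer: 1011110110011100

Derivation:
Start: bits=0000000000000000
After insert 'jay': sets bits 7 12 13 -> bits=0000000100001100
After insert 'ant': sets bits 4 5 -> bits=0000110100001100
After insert 'bat': sets bits 2 3 5 -> bits=0011110100001100
After insert 'yak': sets bits 0 2 8 -> bits=1011110110001100
After insert 'hen': sets bits 8 11 12 -> bits=1011110110011100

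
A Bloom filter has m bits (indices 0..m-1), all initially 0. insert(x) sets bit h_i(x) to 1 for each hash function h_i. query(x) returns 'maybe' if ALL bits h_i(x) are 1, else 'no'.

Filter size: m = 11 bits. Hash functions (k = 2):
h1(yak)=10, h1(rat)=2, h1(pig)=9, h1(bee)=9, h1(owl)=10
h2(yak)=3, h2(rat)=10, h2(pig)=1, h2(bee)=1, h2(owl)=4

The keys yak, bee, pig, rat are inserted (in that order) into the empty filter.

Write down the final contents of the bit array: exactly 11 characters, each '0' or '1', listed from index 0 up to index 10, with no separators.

Answer: 01110000011

Derivation:
Start: bits=00000000000
After insert 'yak': sets bits 3 10 -> bits=00010000001
After insert 'bee': sets bits 1 9 -> bits=01010000011
After insert 'pig': sets bits 1 9 -> bits=01010000011
After insert 'rat': sets bits 2 10 -> bits=01110000011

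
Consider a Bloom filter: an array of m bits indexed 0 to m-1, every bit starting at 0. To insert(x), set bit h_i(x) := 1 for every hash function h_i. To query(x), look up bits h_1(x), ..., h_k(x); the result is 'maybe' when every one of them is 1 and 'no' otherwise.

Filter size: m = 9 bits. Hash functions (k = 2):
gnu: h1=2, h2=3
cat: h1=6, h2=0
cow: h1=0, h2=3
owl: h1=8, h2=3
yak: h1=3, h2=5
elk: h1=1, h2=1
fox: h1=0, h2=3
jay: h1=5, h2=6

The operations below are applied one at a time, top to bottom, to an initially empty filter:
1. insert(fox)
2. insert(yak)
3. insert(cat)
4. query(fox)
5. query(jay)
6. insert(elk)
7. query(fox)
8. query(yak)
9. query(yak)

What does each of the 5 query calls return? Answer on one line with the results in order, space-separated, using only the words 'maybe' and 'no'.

Start: bits=000000000
Op 1: insert fox -> sets bits 0 3 -> bits=100100000
Op 2: insert yak -> sets bits 3 5 -> bits=100101000
Op 3: insert cat -> sets bits 0 6 -> bits=100101100
Op 4: query fox -> checks bit0=1, bit3=1 (all 1) -> maybe
Op 5: query jay -> checks bit5=1, bit6=1 (all 1) -> maybe
Op 6: insert elk -> sets bits 1 -> bits=110101100
Op 7: query fox -> checks bit0=1, bit3=1 (all 1) -> maybe
Op 8: query yak -> checks bit3=1, bit5=1 (all 1) -> maybe
Op 9: query yak -> checks bit3=1, bit5=1 (all 1) -> maybe
Query results in order: maybe maybe maybe maybe maybe

Answer: maybe maybe maybe maybe maybe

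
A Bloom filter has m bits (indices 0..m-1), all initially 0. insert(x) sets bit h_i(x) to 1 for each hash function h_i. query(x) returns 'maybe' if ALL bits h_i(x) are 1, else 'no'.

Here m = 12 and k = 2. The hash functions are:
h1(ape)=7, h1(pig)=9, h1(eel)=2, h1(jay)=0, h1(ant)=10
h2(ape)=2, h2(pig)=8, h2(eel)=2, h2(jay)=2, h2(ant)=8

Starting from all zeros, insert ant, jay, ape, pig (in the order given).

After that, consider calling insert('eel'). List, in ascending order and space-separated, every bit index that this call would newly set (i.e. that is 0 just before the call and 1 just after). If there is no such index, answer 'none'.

Start: bits=000000000000
After insert 'ant': sets bits 8 10 -> bits=000000001010
After insert 'jay': sets bits 0 2 -> bits=101000001010
After insert 'ape': sets bits 2 7 -> bits=101000011010
After insert 'pig': sets bits 8 9 -> bits=101000011110
insert 'eel' would touch bits 2; currently bit2=1
Bits that are 0 among those (would change 0->1): none

Answer: none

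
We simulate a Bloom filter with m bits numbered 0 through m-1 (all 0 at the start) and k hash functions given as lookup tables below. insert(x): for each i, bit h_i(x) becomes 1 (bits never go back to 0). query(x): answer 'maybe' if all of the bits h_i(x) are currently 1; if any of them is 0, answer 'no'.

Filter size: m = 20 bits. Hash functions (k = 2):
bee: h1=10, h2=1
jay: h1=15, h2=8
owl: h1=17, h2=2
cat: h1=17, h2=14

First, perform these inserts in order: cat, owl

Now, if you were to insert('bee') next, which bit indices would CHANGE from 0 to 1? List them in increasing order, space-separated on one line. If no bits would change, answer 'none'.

Start: bits=00000000000000000000
After insert 'cat': sets bits 14 17 -> bits=00000000000000100100
After insert 'owl': sets bits 2 17 -> bits=00100000000000100100
insert 'bee' would touch bits 1 10; currently bit1=0, bit10=0
Bits that are 0 among those (would change 0->1): 1 10

Answer: 1 10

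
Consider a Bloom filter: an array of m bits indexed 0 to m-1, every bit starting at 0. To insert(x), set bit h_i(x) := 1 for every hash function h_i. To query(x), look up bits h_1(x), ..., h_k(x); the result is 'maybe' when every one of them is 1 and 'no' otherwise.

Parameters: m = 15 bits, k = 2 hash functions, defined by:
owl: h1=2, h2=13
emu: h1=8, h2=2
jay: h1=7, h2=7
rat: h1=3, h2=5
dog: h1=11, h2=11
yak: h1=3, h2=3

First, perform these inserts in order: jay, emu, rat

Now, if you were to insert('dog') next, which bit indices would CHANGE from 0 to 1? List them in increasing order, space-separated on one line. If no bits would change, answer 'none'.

Start: bits=000000000000000
After insert 'jay': sets bits 7 -> bits=000000010000000
After insert 'emu': sets bits 2 8 -> bits=001000011000000
After insert 'rat': sets bits 3 5 -> bits=001101011000000
insert 'dog' would touch bits 11; currently bit11=0
Bits that are 0 among those (would change 0->1): 11

Answer: 11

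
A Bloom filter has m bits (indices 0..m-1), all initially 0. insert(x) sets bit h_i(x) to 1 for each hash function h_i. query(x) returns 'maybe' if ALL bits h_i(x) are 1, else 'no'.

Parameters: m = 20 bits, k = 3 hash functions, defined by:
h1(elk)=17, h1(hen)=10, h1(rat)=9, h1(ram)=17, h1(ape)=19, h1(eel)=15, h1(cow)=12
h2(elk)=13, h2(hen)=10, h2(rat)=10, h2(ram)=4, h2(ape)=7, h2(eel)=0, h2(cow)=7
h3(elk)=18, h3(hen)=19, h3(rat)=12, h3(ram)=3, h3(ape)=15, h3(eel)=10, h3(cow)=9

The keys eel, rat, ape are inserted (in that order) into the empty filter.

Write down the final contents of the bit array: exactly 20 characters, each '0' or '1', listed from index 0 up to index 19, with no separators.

Answer: 10000001011010010001

Derivation:
Start: bits=00000000000000000000
After insert 'eel': sets bits 0 10 15 -> bits=10000000001000010000
After insert 'rat': sets bits 9 10 12 -> bits=10000000011010010000
After insert 'ape': sets bits 7 15 19 -> bits=10000001011010010001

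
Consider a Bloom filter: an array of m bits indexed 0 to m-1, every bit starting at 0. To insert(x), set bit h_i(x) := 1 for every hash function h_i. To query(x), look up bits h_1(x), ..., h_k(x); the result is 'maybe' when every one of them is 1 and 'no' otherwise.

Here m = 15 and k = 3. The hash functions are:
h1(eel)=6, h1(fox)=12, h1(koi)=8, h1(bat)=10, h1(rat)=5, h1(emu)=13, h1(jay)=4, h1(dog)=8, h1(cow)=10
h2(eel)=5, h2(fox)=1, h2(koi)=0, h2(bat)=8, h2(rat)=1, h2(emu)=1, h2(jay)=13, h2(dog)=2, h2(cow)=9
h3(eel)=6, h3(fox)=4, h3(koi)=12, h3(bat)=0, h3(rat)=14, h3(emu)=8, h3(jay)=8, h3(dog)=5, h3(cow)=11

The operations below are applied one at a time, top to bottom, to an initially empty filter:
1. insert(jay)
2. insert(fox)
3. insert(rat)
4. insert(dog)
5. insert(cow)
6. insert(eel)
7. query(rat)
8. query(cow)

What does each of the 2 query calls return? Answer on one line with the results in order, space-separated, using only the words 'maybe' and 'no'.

Start: bits=000000000000000
Op 1: insert jay -> sets bits 4 8 13 -> bits=000010001000010
Op 2: insert fox -> sets bits 1 4 12 -> bits=010010001000110
Op 3: insert rat -> sets bits 1 5 14 -> bits=010011001000111
Op 4: insert dog -> sets bits 2 5 8 -> bits=011011001000111
Op 5: insert cow -> sets bits 9 10 11 -> bits=011011001111111
Op 6: insert eel -> sets bits 5 6 -> bits=011011101111111
Op 7: query rat -> checks bit1=1, bit5=1, bit14=1 (all 1) -> maybe
Op 8: query cow -> checks bit9=1, bit10=1, bit11=1 (all 1) -> maybe
Query results in order: maybe maybe

Answer: maybe maybe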